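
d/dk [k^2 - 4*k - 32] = 2*k - 4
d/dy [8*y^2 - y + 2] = 16*y - 1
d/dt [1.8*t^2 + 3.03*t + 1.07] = 3.6*t + 3.03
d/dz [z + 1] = 1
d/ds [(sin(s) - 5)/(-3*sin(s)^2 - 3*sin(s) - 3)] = (sin(s)^2 - 10*sin(s) - 6)*cos(s)/(3*(sin(s)^2 + sin(s) + 1)^2)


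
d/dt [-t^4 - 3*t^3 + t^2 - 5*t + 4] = -4*t^3 - 9*t^2 + 2*t - 5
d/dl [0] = 0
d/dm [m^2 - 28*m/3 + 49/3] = 2*m - 28/3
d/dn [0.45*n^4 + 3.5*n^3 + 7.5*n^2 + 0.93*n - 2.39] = 1.8*n^3 + 10.5*n^2 + 15.0*n + 0.93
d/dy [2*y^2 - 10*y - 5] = 4*y - 10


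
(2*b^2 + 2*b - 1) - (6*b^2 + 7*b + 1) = -4*b^2 - 5*b - 2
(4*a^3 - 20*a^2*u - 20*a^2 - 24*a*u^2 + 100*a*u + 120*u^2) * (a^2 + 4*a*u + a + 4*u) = 4*a^5 - 4*a^4*u - 16*a^4 - 104*a^3*u^2 + 16*a^3*u - 20*a^3 - 96*a^2*u^3 + 416*a^2*u^2 + 20*a^2*u + 384*a*u^3 + 520*a*u^2 + 480*u^3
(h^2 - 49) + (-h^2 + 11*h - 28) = 11*h - 77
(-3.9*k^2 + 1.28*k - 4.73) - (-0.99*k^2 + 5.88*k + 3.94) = -2.91*k^2 - 4.6*k - 8.67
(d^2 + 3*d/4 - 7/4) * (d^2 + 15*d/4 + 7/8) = d^4 + 9*d^3/2 + 31*d^2/16 - 189*d/32 - 49/32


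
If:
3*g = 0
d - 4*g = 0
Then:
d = 0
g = 0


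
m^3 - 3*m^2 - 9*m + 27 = (m - 3)^2*(m + 3)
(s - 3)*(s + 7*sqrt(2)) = s^2 - 3*s + 7*sqrt(2)*s - 21*sqrt(2)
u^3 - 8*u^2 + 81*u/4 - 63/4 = (u - 7/2)*(u - 3)*(u - 3/2)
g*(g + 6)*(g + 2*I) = g^3 + 6*g^2 + 2*I*g^2 + 12*I*g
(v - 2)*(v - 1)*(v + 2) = v^3 - v^2 - 4*v + 4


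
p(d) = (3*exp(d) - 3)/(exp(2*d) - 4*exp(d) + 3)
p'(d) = (3*exp(d) - 3)*(-2*exp(2*d) + 4*exp(d))/(exp(2*d) - 4*exp(d) + 3)^2 + 3*exp(d)/(exp(2*d) - 4*exp(d) + 3)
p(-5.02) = -1.00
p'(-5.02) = -0.00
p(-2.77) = -1.02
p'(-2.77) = -0.02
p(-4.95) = -1.00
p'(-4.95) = -0.00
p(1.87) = 0.86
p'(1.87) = -1.60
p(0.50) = -2.22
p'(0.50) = -2.71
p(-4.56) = -1.00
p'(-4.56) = -0.00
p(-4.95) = -1.00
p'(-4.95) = -0.00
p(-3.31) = -1.01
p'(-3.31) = -0.01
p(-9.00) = -1.00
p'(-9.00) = 0.00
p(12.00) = 0.00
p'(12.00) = 0.00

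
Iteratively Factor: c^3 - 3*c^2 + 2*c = (c - 1)*(c^2 - 2*c) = (c - 2)*(c - 1)*(c)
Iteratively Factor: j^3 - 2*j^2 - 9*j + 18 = (j - 3)*(j^2 + j - 6) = (j - 3)*(j - 2)*(j + 3)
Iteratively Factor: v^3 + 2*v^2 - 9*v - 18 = (v + 2)*(v^2 - 9) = (v + 2)*(v + 3)*(v - 3)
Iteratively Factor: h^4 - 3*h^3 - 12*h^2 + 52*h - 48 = (h - 2)*(h^3 - h^2 - 14*h + 24) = (h - 2)^2*(h^2 + h - 12) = (h - 3)*(h - 2)^2*(h + 4)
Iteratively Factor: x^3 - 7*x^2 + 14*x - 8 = (x - 2)*(x^2 - 5*x + 4) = (x - 4)*(x - 2)*(x - 1)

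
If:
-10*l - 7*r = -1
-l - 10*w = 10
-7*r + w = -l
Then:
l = 20/109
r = -13/109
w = -111/109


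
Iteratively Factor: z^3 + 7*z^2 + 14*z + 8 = (z + 1)*(z^2 + 6*z + 8) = (z + 1)*(z + 4)*(z + 2)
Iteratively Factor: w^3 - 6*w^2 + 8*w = (w - 2)*(w^2 - 4*w) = w*(w - 2)*(w - 4)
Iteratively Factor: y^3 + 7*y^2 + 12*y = (y + 3)*(y^2 + 4*y) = y*(y + 3)*(y + 4)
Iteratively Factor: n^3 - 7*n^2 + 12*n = (n - 4)*(n^2 - 3*n) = n*(n - 4)*(n - 3)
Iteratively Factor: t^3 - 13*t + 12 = (t + 4)*(t^2 - 4*t + 3) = (t - 3)*(t + 4)*(t - 1)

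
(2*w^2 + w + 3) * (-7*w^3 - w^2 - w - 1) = -14*w^5 - 9*w^4 - 24*w^3 - 6*w^2 - 4*w - 3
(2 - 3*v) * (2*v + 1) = -6*v^2 + v + 2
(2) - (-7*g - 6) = 7*g + 8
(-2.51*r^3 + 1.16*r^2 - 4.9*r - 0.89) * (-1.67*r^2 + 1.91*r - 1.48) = 4.1917*r^5 - 6.7313*r^4 + 14.1134*r^3 - 9.5895*r^2 + 5.5521*r + 1.3172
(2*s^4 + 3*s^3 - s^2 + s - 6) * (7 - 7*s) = -14*s^5 - 7*s^4 + 28*s^3 - 14*s^2 + 49*s - 42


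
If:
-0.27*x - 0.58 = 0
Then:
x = -2.15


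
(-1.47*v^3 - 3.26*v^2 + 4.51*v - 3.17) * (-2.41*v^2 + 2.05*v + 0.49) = 3.5427*v^5 + 4.8431*v^4 - 18.2724*v^3 + 15.2878*v^2 - 4.2886*v - 1.5533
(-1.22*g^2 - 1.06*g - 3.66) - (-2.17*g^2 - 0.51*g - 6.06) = 0.95*g^2 - 0.55*g + 2.4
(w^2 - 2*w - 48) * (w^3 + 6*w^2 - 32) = w^5 + 4*w^4 - 60*w^3 - 320*w^2 + 64*w + 1536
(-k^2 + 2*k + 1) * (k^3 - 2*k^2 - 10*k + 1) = -k^5 + 4*k^4 + 7*k^3 - 23*k^2 - 8*k + 1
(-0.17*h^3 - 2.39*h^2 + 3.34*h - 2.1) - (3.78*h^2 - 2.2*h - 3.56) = -0.17*h^3 - 6.17*h^2 + 5.54*h + 1.46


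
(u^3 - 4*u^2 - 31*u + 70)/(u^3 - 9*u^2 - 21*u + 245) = (u - 2)/(u - 7)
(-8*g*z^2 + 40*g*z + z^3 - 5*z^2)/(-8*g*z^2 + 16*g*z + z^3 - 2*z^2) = (z - 5)/(z - 2)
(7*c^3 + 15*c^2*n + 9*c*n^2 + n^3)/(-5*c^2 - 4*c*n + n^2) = (-7*c^2 - 8*c*n - n^2)/(5*c - n)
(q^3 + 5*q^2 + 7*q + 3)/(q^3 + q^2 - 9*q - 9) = (q + 1)/(q - 3)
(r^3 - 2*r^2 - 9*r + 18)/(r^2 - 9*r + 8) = (r^3 - 2*r^2 - 9*r + 18)/(r^2 - 9*r + 8)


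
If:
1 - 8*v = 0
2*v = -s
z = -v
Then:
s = -1/4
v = 1/8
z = -1/8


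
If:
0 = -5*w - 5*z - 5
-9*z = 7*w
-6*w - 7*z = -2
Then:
No Solution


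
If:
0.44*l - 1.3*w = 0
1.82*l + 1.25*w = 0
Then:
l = 0.00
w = 0.00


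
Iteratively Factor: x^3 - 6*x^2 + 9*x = (x - 3)*(x^2 - 3*x) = x*(x - 3)*(x - 3)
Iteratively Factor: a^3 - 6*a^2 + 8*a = (a - 4)*(a^2 - 2*a) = (a - 4)*(a - 2)*(a)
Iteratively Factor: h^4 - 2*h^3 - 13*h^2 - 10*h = (h + 2)*(h^3 - 4*h^2 - 5*h) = (h + 1)*(h + 2)*(h^2 - 5*h) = (h - 5)*(h + 1)*(h + 2)*(h)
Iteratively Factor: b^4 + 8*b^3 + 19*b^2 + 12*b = (b + 1)*(b^3 + 7*b^2 + 12*b) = (b + 1)*(b + 3)*(b^2 + 4*b) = (b + 1)*(b + 3)*(b + 4)*(b)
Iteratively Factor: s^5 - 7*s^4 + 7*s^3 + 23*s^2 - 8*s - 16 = (s + 1)*(s^4 - 8*s^3 + 15*s^2 + 8*s - 16) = (s + 1)^2*(s^3 - 9*s^2 + 24*s - 16) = (s - 1)*(s + 1)^2*(s^2 - 8*s + 16) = (s - 4)*(s - 1)*(s + 1)^2*(s - 4)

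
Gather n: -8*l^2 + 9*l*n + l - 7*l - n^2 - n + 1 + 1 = -8*l^2 - 6*l - n^2 + n*(9*l - 1) + 2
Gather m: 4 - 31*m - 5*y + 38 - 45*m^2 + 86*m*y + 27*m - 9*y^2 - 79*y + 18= -45*m^2 + m*(86*y - 4) - 9*y^2 - 84*y + 60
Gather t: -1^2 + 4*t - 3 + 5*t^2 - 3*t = 5*t^2 + t - 4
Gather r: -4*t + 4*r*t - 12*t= 4*r*t - 16*t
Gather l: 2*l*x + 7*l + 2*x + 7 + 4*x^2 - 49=l*(2*x + 7) + 4*x^2 + 2*x - 42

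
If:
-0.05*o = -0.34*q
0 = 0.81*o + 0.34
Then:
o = -0.42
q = -0.06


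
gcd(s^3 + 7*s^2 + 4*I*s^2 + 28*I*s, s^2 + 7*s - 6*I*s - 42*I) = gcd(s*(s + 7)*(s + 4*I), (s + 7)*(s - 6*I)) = s + 7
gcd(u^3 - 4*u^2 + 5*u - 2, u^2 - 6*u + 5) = u - 1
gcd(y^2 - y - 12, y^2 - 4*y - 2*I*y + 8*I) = y - 4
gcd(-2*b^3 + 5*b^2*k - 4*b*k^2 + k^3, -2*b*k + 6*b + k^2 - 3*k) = 2*b - k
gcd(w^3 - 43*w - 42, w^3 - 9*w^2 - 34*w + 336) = w^2 - w - 42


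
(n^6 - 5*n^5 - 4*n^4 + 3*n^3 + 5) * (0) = 0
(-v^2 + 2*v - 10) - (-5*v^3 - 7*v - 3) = 5*v^3 - v^2 + 9*v - 7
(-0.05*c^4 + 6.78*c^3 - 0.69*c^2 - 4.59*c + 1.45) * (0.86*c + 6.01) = -0.043*c^5 + 5.5303*c^4 + 40.1544*c^3 - 8.0943*c^2 - 26.3389*c + 8.7145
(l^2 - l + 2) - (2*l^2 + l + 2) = -l^2 - 2*l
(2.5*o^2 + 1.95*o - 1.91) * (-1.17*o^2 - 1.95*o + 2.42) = -2.925*o^4 - 7.1565*o^3 + 4.4822*o^2 + 8.4435*o - 4.6222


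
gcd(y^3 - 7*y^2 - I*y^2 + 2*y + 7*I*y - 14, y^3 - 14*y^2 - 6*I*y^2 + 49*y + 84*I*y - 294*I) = y - 7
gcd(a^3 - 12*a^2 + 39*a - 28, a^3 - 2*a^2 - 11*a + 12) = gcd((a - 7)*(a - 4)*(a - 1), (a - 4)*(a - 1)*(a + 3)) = a^2 - 5*a + 4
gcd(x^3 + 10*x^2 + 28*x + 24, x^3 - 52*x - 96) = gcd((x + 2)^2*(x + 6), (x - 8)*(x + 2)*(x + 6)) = x^2 + 8*x + 12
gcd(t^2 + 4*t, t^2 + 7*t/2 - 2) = t + 4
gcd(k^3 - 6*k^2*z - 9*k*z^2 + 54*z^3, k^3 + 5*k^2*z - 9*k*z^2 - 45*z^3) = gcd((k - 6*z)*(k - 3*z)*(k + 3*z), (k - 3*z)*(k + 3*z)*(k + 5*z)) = -k^2 + 9*z^2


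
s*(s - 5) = s^2 - 5*s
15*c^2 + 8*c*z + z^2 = (3*c + z)*(5*c + z)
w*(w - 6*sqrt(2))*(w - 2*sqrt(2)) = w^3 - 8*sqrt(2)*w^2 + 24*w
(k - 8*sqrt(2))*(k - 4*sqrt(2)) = k^2 - 12*sqrt(2)*k + 64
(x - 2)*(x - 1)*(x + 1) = x^3 - 2*x^2 - x + 2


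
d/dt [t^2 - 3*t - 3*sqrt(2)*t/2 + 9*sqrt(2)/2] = 2*t - 3 - 3*sqrt(2)/2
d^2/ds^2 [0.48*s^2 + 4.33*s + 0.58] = 0.960000000000000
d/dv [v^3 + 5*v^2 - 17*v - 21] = 3*v^2 + 10*v - 17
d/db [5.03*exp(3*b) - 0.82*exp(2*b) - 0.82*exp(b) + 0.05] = (15.09*exp(2*b) - 1.64*exp(b) - 0.82)*exp(b)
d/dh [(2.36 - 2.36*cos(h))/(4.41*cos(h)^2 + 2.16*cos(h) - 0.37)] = (-10.4076*cos(h)^2 + 20.8152*cos(h) + 4.2244)*sin(h)/(19.4481*cos(h)^4 + 19.0512*cos(h)^3 + 1.4022*cos(h)^2 - 1.5984*cos(h) + 0.1369)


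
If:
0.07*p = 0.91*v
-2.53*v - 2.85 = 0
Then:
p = -14.64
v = -1.13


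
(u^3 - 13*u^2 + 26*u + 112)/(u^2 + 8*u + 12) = (u^2 - 15*u + 56)/(u + 6)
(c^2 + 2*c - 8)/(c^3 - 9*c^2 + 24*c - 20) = (c + 4)/(c^2 - 7*c + 10)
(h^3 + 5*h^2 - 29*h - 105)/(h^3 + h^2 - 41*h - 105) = (h^2 + 2*h - 35)/(h^2 - 2*h - 35)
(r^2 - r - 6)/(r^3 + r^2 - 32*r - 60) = (r - 3)/(r^2 - r - 30)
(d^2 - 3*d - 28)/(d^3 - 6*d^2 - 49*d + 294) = (d + 4)/(d^2 + d - 42)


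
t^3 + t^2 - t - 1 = (t - 1)*(t + 1)^2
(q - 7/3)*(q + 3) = q^2 + 2*q/3 - 7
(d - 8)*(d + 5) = d^2 - 3*d - 40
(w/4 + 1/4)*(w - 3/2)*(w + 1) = w^3/4 + w^2/8 - w/2 - 3/8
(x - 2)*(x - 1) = x^2 - 3*x + 2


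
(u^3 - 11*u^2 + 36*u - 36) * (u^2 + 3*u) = u^5 - 8*u^4 + 3*u^3 + 72*u^2 - 108*u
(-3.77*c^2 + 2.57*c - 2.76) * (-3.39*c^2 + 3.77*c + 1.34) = 12.7803*c^4 - 22.9252*c^3 + 13.9935*c^2 - 6.9614*c - 3.6984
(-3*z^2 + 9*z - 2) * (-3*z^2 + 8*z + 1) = 9*z^4 - 51*z^3 + 75*z^2 - 7*z - 2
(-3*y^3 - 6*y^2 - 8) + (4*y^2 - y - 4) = -3*y^3 - 2*y^2 - y - 12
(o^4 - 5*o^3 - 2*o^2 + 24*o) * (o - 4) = o^5 - 9*o^4 + 18*o^3 + 32*o^2 - 96*o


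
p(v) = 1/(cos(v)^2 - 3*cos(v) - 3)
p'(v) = (2*sin(v)*cos(v) - 3*sin(v))/(cos(v)^2 - 3*cos(v) - 3)^2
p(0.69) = -0.21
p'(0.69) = -0.04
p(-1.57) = -0.33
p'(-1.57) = 0.33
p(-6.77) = -0.21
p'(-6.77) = 0.02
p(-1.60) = -0.34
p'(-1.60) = 0.36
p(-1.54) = -0.32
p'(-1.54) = 0.31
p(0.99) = -0.23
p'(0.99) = -0.08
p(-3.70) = 3.79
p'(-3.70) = -35.82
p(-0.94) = -0.23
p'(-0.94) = 0.08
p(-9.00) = 1.77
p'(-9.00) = 6.26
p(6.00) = -0.20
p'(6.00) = 0.01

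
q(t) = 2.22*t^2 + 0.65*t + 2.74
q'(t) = 4.44*t + 0.65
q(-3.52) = 27.96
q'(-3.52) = -14.98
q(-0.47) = 2.92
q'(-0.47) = -1.44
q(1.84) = 11.45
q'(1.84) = 8.82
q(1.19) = 6.66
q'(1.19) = 5.93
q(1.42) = 8.14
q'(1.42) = 6.95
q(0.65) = 4.10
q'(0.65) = 3.54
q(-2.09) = 11.08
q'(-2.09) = -8.63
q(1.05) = 5.87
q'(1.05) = 5.31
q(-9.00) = 176.71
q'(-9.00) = -39.31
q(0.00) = 2.74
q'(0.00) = 0.65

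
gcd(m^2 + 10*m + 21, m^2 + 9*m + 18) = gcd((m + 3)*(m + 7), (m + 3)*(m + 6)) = m + 3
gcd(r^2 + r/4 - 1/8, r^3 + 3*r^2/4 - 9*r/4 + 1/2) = r - 1/4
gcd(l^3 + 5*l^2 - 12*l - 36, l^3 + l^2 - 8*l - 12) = l^2 - l - 6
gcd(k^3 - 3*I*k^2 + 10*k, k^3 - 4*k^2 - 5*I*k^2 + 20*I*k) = k^2 - 5*I*k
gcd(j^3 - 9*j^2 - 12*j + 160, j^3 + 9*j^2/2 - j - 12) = j + 4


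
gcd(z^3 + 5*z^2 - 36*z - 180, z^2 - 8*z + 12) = z - 6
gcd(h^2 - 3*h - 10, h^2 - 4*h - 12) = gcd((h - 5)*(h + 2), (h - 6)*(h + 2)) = h + 2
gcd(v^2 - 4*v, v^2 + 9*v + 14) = 1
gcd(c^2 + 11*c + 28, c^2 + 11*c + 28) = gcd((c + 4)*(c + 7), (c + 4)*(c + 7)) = c^2 + 11*c + 28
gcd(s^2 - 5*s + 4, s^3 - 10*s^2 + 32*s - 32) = s - 4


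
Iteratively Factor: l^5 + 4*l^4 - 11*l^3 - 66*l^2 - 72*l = (l + 2)*(l^4 + 2*l^3 - 15*l^2 - 36*l) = (l - 4)*(l + 2)*(l^3 + 6*l^2 + 9*l) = l*(l - 4)*(l + 2)*(l^2 + 6*l + 9) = l*(l - 4)*(l + 2)*(l + 3)*(l + 3)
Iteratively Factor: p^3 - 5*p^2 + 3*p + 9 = (p + 1)*(p^2 - 6*p + 9) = (p - 3)*(p + 1)*(p - 3)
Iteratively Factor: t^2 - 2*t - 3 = (t - 3)*(t + 1)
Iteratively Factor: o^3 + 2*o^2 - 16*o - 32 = (o + 4)*(o^2 - 2*o - 8) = (o - 4)*(o + 4)*(o + 2)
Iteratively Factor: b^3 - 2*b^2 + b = (b)*(b^2 - 2*b + 1) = b*(b - 1)*(b - 1)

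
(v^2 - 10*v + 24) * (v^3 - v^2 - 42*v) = v^5 - 11*v^4 - 8*v^3 + 396*v^2 - 1008*v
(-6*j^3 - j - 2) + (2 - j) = -6*j^3 - 2*j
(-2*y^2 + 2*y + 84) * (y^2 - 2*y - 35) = -2*y^4 + 6*y^3 + 150*y^2 - 238*y - 2940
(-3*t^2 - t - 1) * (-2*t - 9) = 6*t^3 + 29*t^2 + 11*t + 9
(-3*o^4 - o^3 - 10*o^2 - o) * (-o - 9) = 3*o^5 + 28*o^4 + 19*o^3 + 91*o^2 + 9*o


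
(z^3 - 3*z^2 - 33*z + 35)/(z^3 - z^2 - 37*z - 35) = (z - 1)/(z + 1)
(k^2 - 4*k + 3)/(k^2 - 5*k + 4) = (k - 3)/(k - 4)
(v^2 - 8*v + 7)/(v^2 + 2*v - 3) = (v - 7)/(v + 3)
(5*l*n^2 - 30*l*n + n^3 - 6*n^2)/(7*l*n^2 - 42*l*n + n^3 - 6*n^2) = (5*l + n)/(7*l + n)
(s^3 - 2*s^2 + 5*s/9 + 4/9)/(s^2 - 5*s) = (9*s^3 - 18*s^2 + 5*s + 4)/(9*s*(s - 5))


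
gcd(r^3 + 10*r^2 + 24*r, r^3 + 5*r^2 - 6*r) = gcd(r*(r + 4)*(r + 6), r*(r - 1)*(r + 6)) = r^2 + 6*r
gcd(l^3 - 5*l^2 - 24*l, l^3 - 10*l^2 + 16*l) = l^2 - 8*l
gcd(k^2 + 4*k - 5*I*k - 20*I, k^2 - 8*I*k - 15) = k - 5*I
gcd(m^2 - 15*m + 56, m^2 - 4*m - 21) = m - 7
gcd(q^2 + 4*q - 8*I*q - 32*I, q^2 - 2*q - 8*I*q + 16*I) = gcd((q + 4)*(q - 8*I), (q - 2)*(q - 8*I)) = q - 8*I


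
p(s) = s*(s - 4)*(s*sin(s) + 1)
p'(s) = s*(s - 4)*(s*cos(s) + sin(s)) + s*(s*sin(s) + 1) + (s - 4)*(s*sin(s) + 1)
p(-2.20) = 37.90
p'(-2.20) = -16.71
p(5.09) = -20.70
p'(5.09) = -17.81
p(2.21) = -10.97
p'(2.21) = 3.21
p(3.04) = -3.82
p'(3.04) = 11.25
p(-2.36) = 39.96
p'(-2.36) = -8.65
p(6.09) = -2.15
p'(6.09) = 72.24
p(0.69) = -3.29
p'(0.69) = -6.44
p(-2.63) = 39.89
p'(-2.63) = 10.27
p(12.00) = -522.13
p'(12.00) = 811.83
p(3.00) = -4.27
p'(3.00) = 11.33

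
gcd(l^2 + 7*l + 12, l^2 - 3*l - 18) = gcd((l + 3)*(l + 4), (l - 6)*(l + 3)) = l + 3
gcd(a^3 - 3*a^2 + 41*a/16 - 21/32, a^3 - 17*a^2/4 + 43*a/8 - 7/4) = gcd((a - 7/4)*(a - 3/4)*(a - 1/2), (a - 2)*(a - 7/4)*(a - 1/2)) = a^2 - 9*a/4 + 7/8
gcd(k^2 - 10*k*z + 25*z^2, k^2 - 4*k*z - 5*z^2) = -k + 5*z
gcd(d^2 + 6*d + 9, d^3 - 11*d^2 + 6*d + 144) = d + 3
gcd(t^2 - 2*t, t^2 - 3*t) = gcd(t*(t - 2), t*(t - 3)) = t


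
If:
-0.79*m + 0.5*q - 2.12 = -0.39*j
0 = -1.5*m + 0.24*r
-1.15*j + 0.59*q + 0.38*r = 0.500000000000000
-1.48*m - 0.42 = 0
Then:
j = 0.66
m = -0.28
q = 3.28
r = -1.77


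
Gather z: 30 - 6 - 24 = 0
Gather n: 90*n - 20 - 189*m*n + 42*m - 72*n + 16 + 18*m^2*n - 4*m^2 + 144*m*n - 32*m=-4*m^2 + 10*m + n*(18*m^2 - 45*m + 18) - 4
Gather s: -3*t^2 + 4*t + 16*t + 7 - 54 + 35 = -3*t^2 + 20*t - 12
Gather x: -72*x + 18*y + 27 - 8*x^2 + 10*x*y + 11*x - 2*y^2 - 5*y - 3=-8*x^2 + x*(10*y - 61) - 2*y^2 + 13*y + 24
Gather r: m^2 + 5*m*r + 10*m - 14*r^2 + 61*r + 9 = m^2 + 10*m - 14*r^2 + r*(5*m + 61) + 9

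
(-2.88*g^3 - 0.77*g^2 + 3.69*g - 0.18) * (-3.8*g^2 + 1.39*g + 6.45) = 10.944*g^5 - 1.0772*g^4 - 33.6683*g^3 + 0.846599999999999*g^2 + 23.5503*g - 1.161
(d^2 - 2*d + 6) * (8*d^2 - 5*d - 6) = 8*d^4 - 21*d^3 + 52*d^2 - 18*d - 36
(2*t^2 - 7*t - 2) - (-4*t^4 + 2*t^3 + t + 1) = 4*t^4 - 2*t^3 + 2*t^2 - 8*t - 3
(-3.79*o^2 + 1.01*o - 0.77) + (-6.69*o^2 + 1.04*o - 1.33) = -10.48*o^2 + 2.05*o - 2.1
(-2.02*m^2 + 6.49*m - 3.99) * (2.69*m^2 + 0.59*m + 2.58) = -5.4338*m^4 + 16.2663*m^3 - 12.1156*m^2 + 14.3901*m - 10.2942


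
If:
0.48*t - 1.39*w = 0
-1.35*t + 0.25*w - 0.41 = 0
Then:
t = -0.32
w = -0.11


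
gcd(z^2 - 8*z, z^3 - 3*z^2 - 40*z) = z^2 - 8*z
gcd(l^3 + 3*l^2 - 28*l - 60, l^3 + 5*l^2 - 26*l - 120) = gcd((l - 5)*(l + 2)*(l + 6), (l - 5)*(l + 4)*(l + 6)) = l^2 + l - 30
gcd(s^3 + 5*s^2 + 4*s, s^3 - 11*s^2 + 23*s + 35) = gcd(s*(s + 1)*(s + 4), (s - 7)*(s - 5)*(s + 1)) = s + 1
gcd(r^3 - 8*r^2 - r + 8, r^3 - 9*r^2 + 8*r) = r^2 - 9*r + 8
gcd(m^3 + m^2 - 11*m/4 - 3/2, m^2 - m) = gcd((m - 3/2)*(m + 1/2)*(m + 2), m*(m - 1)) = 1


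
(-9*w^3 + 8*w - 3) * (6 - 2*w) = 18*w^4 - 54*w^3 - 16*w^2 + 54*w - 18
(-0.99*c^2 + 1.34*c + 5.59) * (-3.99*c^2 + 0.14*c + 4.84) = 3.9501*c^4 - 5.4852*c^3 - 26.9081*c^2 + 7.2682*c + 27.0556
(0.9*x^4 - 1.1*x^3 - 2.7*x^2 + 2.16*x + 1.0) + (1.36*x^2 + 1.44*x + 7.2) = 0.9*x^4 - 1.1*x^3 - 1.34*x^2 + 3.6*x + 8.2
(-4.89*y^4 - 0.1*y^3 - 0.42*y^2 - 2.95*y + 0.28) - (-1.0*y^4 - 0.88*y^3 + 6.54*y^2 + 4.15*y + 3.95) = -3.89*y^4 + 0.78*y^3 - 6.96*y^2 - 7.1*y - 3.67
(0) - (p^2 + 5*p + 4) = -p^2 - 5*p - 4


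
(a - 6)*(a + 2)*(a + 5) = a^3 + a^2 - 32*a - 60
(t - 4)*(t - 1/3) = t^2 - 13*t/3 + 4/3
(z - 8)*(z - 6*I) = z^2 - 8*z - 6*I*z + 48*I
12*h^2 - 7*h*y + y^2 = (-4*h + y)*(-3*h + y)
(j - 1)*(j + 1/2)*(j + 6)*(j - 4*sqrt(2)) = j^4 - 4*sqrt(2)*j^3 + 11*j^3/2 - 22*sqrt(2)*j^2 - 7*j^2/2 - 3*j + 14*sqrt(2)*j + 12*sqrt(2)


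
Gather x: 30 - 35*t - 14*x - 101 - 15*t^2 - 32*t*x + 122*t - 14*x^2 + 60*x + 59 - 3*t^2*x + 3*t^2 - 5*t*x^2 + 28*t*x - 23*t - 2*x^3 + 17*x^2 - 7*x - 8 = -12*t^2 + 64*t - 2*x^3 + x^2*(3 - 5*t) + x*(-3*t^2 - 4*t + 39) - 20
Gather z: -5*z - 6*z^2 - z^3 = -z^3 - 6*z^2 - 5*z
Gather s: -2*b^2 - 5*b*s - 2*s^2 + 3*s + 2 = -2*b^2 - 2*s^2 + s*(3 - 5*b) + 2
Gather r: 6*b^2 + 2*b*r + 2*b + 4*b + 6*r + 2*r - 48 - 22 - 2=6*b^2 + 6*b + r*(2*b + 8) - 72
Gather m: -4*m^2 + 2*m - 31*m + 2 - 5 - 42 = -4*m^2 - 29*m - 45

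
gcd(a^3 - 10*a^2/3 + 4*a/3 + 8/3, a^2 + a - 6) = a - 2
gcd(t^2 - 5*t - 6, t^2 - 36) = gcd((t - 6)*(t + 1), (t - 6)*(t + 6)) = t - 6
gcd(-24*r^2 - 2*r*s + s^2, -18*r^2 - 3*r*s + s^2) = 6*r - s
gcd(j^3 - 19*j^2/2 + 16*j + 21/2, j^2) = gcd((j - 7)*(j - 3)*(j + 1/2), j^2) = 1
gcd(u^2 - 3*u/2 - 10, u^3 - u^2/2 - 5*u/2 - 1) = 1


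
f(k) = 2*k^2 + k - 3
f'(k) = 4*k + 1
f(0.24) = -2.64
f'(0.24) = 1.96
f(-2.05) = 3.36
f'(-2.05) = -7.20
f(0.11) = -2.87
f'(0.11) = 1.44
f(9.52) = 187.78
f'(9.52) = 39.08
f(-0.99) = -2.03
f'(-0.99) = -2.96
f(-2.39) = 6.03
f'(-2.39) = -8.56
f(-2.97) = 11.67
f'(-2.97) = -10.88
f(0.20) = -2.72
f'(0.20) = 1.80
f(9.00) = 168.00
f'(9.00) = 37.00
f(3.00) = 18.00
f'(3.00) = 13.00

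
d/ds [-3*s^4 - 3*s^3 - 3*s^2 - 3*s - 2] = -12*s^3 - 9*s^2 - 6*s - 3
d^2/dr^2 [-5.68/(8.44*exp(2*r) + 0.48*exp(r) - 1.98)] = (-5.68*(16.88*exp(r) + 0.48)*(33.76*exp(r) + 0.96)*exp(r) + (191.7568*exp(r) + 2.7264)*(8.44*exp(2*r) + 0.48*exp(r) - 1.98))*exp(r)/(8.44*exp(2*r) + 0.48*exp(r) - 1.98)^3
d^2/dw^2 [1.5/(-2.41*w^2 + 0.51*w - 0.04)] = (17.4243*w^2 - 3.6873*w - 1.5*(4.82*w - 0.51)*(9.64*w - 1.02) + 0.2892)/(2.41*w^2 - 0.51*w + 0.04)^3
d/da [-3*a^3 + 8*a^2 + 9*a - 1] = -9*a^2 + 16*a + 9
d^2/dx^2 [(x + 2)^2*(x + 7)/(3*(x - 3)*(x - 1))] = 2*(89*x^3 - 51*x^2 - 597*x + 847)/(3*(x^6 - 12*x^5 + 57*x^4 - 136*x^3 + 171*x^2 - 108*x + 27))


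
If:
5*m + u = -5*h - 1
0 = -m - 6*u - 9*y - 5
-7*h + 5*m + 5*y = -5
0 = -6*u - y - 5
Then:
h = 1170/2737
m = -1256/2737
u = -2307/2737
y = 157/2737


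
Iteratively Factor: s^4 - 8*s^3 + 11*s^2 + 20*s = (s)*(s^3 - 8*s^2 + 11*s + 20) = s*(s - 5)*(s^2 - 3*s - 4) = s*(s - 5)*(s + 1)*(s - 4)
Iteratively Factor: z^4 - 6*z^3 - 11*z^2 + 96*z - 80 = (z - 1)*(z^3 - 5*z^2 - 16*z + 80) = (z - 5)*(z - 1)*(z^2 - 16) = (z - 5)*(z - 4)*(z - 1)*(z + 4)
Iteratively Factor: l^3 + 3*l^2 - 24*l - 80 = (l + 4)*(l^2 - l - 20) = (l + 4)^2*(l - 5)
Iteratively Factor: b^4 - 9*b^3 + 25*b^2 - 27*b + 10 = (b - 2)*(b^3 - 7*b^2 + 11*b - 5) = (b - 5)*(b - 2)*(b^2 - 2*b + 1) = (b - 5)*(b - 2)*(b - 1)*(b - 1)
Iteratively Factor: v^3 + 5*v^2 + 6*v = (v + 3)*(v^2 + 2*v) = (v + 2)*(v + 3)*(v)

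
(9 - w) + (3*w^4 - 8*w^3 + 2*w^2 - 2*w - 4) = 3*w^4 - 8*w^3 + 2*w^2 - 3*w + 5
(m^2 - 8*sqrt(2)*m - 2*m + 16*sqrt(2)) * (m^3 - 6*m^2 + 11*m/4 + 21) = m^5 - 8*sqrt(2)*m^4 - 8*m^4 + 59*m^3/4 + 64*sqrt(2)*m^3 - 118*sqrt(2)*m^2 + 31*m^2/2 - 124*sqrt(2)*m - 42*m + 336*sqrt(2)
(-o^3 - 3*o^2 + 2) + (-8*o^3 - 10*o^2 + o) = -9*o^3 - 13*o^2 + o + 2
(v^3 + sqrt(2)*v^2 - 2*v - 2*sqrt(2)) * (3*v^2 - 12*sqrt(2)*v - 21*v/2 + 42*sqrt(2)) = 3*v^5 - 9*sqrt(2)*v^4 - 21*v^4/2 - 30*v^3 + 63*sqrt(2)*v^3/2 + 18*sqrt(2)*v^2 + 105*v^2 - 63*sqrt(2)*v + 48*v - 168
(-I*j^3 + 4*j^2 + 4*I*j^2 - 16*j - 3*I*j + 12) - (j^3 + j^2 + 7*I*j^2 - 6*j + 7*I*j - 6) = -j^3 - I*j^3 + 3*j^2 - 3*I*j^2 - 10*j - 10*I*j + 18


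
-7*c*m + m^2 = m*(-7*c + m)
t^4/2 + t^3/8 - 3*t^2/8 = t^2*(t/2 + 1/2)*(t - 3/4)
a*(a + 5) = a^2 + 5*a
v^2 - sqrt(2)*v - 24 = (v - 4*sqrt(2))*(v + 3*sqrt(2))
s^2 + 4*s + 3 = (s + 1)*(s + 3)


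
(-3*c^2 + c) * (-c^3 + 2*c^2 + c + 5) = 3*c^5 - 7*c^4 - c^3 - 14*c^2 + 5*c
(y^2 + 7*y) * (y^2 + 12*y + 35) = y^4 + 19*y^3 + 119*y^2 + 245*y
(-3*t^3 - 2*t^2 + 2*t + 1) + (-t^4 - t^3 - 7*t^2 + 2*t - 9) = -t^4 - 4*t^3 - 9*t^2 + 4*t - 8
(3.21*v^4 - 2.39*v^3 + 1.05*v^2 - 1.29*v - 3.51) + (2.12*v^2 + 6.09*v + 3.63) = 3.21*v^4 - 2.39*v^3 + 3.17*v^2 + 4.8*v + 0.12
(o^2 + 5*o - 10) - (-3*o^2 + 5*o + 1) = 4*o^2 - 11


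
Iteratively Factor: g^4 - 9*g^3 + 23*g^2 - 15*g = (g - 5)*(g^3 - 4*g^2 + 3*g) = (g - 5)*(g - 1)*(g^2 - 3*g) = (g - 5)*(g - 3)*(g - 1)*(g)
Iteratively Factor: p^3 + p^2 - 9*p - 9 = (p + 1)*(p^2 - 9) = (p + 1)*(p + 3)*(p - 3)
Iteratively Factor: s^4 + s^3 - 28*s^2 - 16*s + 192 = (s + 4)*(s^3 - 3*s^2 - 16*s + 48) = (s - 3)*(s + 4)*(s^2 - 16) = (s - 4)*(s - 3)*(s + 4)*(s + 4)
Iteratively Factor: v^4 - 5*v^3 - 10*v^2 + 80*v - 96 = (v + 4)*(v^3 - 9*v^2 + 26*v - 24) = (v - 3)*(v + 4)*(v^2 - 6*v + 8) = (v - 3)*(v - 2)*(v + 4)*(v - 4)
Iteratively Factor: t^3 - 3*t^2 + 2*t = (t - 1)*(t^2 - 2*t) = t*(t - 1)*(t - 2)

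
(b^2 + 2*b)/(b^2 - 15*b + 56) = b*(b + 2)/(b^2 - 15*b + 56)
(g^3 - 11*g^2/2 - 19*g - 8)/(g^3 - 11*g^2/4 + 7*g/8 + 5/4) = 4*(g^2 - 6*g - 16)/(4*g^2 - 13*g + 10)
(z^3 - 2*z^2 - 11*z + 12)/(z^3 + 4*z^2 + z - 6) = (z - 4)/(z + 2)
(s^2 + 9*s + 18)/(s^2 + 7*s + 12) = (s + 6)/(s + 4)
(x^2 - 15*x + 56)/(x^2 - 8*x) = (x - 7)/x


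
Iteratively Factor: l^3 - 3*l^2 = (l)*(l^2 - 3*l) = l*(l - 3)*(l)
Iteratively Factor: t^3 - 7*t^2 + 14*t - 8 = (t - 2)*(t^2 - 5*t + 4) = (t - 4)*(t - 2)*(t - 1)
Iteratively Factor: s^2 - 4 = (s + 2)*(s - 2)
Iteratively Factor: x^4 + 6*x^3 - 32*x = (x + 4)*(x^3 + 2*x^2 - 8*x) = (x - 2)*(x + 4)*(x^2 + 4*x) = (x - 2)*(x + 4)^2*(x)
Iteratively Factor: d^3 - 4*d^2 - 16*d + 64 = (d - 4)*(d^2 - 16) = (d - 4)*(d + 4)*(d - 4)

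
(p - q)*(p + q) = p^2 - q^2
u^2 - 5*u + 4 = (u - 4)*(u - 1)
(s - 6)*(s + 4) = s^2 - 2*s - 24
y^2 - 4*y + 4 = (y - 2)^2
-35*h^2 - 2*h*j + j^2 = (-7*h + j)*(5*h + j)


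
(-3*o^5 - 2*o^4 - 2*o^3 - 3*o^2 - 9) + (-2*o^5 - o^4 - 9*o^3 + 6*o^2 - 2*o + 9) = -5*o^5 - 3*o^4 - 11*o^3 + 3*o^2 - 2*o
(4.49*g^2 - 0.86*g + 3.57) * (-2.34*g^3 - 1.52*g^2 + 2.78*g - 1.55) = -10.5066*g^5 - 4.8124*g^4 + 5.4356*g^3 - 14.7767*g^2 + 11.2576*g - 5.5335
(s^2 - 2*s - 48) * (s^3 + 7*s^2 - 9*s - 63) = s^5 + 5*s^4 - 71*s^3 - 381*s^2 + 558*s + 3024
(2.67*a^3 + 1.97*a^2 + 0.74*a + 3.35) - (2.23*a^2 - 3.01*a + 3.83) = 2.67*a^3 - 0.26*a^2 + 3.75*a - 0.48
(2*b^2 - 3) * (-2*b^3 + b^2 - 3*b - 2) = -4*b^5 + 2*b^4 - 7*b^2 + 9*b + 6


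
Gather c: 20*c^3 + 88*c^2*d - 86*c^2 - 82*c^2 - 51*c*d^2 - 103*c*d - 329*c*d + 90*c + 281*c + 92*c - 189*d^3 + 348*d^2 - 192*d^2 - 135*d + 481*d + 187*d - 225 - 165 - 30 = 20*c^3 + c^2*(88*d - 168) + c*(-51*d^2 - 432*d + 463) - 189*d^3 + 156*d^2 + 533*d - 420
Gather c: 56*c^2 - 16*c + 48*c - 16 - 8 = 56*c^2 + 32*c - 24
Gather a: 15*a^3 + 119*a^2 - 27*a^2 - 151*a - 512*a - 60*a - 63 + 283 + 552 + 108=15*a^3 + 92*a^2 - 723*a + 880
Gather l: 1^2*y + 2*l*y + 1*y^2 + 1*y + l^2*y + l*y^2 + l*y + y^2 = l^2*y + l*(y^2 + 3*y) + 2*y^2 + 2*y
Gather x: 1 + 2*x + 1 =2*x + 2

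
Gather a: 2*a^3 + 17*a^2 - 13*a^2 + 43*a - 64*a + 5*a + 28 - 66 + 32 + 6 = 2*a^3 + 4*a^2 - 16*a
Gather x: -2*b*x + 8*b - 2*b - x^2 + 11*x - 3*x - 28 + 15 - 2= 6*b - x^2 + x*(8 - 2*b) - 15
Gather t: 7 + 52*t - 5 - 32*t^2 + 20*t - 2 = -32*t^2 + 72*t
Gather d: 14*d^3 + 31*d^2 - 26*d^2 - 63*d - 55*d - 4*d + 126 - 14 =14*d^3 + 5*d^2 - 122*d + 112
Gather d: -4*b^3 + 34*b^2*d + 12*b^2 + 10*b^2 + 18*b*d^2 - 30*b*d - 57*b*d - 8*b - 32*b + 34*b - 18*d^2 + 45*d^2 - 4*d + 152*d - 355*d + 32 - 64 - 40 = -4*b^3 + 22*b^2 - 6*b + d^2*(18*b + 27) + d*(34*b^2 - 87*b - 207) - 72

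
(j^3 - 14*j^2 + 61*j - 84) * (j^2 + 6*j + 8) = j^5 - 8*j^4 - 15*j^3 + 170*j^2 - 16*j - 672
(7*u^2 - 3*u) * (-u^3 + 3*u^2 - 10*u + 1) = -7*u^5 + 24*u^4 - 79*u^3 + 37*u^2 - 3*u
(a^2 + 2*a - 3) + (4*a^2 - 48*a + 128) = 5*a^2 - 46*a + 125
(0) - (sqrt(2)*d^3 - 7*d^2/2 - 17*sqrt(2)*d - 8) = -sqrt(2)*d^3 + 7*d^2/2 + 17*sqrt(2)*d + 8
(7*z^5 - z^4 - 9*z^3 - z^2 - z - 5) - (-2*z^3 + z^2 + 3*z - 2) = 7*z^5 - z^4 - 7*z^3 - 2*z^2 - 4*z - 3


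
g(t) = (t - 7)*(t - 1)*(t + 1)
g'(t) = (t - 7)*(t - 1) + (t - 7)*(t + 1) + (t - 1)*(t + 1) = 3*t^2 - 14*t - 1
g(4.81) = -48.48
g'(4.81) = 1.07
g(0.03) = 6.96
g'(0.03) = -1.42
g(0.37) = 5.72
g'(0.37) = -5.77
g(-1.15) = -2.63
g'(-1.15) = 19.07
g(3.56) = -40.16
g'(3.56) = -12.82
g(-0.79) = 2.93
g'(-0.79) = 11.93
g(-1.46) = -9.57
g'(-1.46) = 25.83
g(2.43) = -22.42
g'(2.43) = -17.31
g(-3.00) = -80.00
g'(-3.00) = 68.00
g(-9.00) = -1280.00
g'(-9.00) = 368.00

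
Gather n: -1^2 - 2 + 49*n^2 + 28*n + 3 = 49*n^2 + 28*n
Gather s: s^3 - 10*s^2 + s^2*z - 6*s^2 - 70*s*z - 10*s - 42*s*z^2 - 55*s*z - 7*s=s^3 + s^2*(z - 16) + s*(-42*z^2 - 125*z - 17)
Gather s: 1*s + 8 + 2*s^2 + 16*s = 2*s^2 + 17*s + 8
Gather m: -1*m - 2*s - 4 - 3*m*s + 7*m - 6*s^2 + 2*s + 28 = m*(6 - 3*s) - 6*s^2 + 24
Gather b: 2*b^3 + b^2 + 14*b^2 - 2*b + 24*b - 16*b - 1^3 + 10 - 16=2*b^3 + 15*b^2 + 6*b - 7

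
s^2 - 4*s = s*(s - 4)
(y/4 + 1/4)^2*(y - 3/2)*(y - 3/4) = y^4/16 - y^3/64 - 19*y^2/128 + 9/128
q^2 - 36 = (q - 6)*(q + 6)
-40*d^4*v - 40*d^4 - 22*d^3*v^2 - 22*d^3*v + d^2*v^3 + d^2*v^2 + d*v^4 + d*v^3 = (-5*d + v)*(2*d + v)*(4*d + v)*(d*v + d)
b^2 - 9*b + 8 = (b - 8)*(b - 1)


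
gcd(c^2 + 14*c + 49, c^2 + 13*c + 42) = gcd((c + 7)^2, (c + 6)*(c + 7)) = c + 7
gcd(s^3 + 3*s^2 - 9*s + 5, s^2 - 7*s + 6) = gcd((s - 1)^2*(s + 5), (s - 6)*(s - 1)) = s - 1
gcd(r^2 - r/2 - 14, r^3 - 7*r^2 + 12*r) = r - 4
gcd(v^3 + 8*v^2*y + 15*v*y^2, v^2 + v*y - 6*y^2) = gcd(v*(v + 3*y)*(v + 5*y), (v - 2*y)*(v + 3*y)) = v + 3*y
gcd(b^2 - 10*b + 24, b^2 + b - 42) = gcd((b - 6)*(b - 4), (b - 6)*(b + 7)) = b - 6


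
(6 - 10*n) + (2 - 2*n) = 8 - 12*n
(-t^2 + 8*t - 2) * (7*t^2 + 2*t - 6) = -7*t^4 + 54*t^3 + 8*t^2 - 52*t + 12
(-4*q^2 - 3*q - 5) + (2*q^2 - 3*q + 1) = -2*q^2 - 6*q - 4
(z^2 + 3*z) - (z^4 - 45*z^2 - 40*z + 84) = -z^4 + 46*z^2 + 43*z - 84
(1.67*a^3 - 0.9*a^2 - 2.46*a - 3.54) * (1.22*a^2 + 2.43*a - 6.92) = 2.0374*a^5 + 2.9601*a^4 - 16.7446*a^3 - 4.0686*a^2 + 8.421*a + 24.4968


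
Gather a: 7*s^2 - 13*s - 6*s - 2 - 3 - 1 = 7*s^2 - 19*s - 6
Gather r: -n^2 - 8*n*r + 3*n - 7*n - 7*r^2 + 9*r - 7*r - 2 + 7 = -n^2 - 4*n - 7*r^2 + r*(2 - 8*n) + 5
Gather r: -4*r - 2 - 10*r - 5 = -14*r - 7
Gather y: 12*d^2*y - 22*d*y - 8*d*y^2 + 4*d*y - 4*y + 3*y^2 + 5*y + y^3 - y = y^3 + y^2*(3 - 8*d) + y*(12*d^2 - 18*d)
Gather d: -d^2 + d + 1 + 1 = -d^2 + d + 2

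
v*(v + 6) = v^2 + 6*v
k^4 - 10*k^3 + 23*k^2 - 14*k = k*(k - 7)*(k - 2)*(k - 1)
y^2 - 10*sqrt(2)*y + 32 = (y - 8*sqrt(2))*(y - 2*sqrt(2))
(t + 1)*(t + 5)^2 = t^3 + 11*t^2 + 35*t + 25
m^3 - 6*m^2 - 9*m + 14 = (m - 7)*(m - 1)*(m + 2)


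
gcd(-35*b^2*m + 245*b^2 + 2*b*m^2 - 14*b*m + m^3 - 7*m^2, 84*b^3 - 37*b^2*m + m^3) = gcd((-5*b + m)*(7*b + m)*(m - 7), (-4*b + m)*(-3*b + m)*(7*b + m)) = 7*b + m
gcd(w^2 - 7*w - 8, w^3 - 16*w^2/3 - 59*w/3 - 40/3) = w^2 - 7*w - 8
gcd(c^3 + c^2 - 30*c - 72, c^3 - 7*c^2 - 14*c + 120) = c^2 - 2*c - 24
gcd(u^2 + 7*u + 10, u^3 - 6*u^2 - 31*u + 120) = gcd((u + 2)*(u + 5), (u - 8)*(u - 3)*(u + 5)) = u + 5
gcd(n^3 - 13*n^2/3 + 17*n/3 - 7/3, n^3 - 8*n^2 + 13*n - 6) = n^2 - 2*n + 1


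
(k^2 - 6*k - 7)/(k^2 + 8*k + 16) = (k^2 - 6*k - 7)/(k^2 + 8*k + 16)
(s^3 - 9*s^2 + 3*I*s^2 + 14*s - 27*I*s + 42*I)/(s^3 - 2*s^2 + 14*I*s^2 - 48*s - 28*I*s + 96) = (s^2 + s*(-7 + 3*I) - 21*I)/(s^2 + 14*I*s - 48)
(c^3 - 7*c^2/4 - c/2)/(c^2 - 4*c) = (4*c^2 - 7*c - 2)/(4*(c - 4))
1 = 1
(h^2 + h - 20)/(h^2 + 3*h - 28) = (h + 5)/(h + 7)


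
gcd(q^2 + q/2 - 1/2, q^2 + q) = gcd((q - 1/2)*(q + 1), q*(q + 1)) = q + 1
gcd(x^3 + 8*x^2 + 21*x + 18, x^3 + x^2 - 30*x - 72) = x + 3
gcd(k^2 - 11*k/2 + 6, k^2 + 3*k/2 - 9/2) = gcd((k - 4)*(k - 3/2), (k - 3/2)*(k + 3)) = k - 3/2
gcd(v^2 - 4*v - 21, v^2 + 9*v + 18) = v + 3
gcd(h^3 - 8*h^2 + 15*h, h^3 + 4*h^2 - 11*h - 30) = h - 3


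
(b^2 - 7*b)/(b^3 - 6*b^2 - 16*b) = (7 - b)/(-b^2 + 6*b + 16)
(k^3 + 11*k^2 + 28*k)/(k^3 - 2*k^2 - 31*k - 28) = k*(k + 7)/(k^2 - 6*k - 7)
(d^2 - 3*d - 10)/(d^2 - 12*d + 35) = (d + 2)/(d - 7)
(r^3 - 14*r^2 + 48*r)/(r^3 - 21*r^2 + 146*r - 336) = r/(r - 7)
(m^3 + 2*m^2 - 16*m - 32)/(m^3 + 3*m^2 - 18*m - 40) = (m + 4)/(m + 5)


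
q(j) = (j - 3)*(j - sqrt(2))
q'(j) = 2*j - 3 - sqrt(2)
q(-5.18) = 53.94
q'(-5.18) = -14.77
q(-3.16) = 28.18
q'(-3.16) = -10.73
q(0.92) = 1.03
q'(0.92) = -2.57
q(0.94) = 0.98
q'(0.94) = -2.53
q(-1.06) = 10.05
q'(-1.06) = -6.53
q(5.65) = 11.22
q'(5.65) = 6.89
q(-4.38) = 42.76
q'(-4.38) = -13.17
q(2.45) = -0.57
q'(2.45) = 0.49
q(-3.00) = 26.49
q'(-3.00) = -10.41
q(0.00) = 4.24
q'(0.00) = -4.41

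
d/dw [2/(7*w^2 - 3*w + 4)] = 2*(3 - 14*w)/(7*w^2 - 3*w + 4)^2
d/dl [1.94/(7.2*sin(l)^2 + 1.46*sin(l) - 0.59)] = -(27.936*sin(l) + 2.8324)*cos(l)/(7.2*sin(l)^2 + 1.46*sin(l) - 0.59)^2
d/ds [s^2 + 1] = 2*s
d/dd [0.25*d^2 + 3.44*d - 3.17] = 0.5*d + 3.44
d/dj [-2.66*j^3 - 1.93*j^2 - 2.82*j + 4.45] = -7.98*j^2 - 3.86*j - 2.82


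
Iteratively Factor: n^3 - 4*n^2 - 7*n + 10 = (n + 2)*(n^2 - 6*n + 5) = (n - 1)*(n + 2)*(n - 5)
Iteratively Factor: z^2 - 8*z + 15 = (z - 5)*(z - 3)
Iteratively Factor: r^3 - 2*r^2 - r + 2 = (r - 2)*(r^2 - 1) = (r - 2)*(r - 1)*(r + 1)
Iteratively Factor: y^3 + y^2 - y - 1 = (y - 1)*(y^2 + 2*y + 1) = (y - 1)*(y + 1)*(y + 1)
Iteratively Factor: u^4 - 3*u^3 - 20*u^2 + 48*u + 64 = (u + 4)*(u^3 - 7*u^2 + 8*u + 16) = (u - 4)*(u + 4)*(u^2 - 3*u - 4) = (u - 4)*(u + 1)*(u + 4)*(u - 4)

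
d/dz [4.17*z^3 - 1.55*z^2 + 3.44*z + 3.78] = 12.51*z^2 - 3.1*z + 3.44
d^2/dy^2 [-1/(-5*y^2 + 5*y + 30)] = 2*(y^2 - y - (2*y - 1)^2 - 6)/(5*(-y^2 + y + 6)^3)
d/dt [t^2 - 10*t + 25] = 2*t - 10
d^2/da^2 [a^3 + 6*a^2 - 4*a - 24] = 6*a + 12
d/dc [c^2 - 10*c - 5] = 2*c - 10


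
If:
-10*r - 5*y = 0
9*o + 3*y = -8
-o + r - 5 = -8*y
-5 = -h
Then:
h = 5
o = -50/47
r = -37/141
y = 74/141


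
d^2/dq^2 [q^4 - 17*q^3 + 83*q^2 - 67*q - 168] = 12*q^2 - 102*q + 166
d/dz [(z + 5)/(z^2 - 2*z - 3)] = (z^2 - 2*z - 2*(z - 1)*(z + 5) - 3)/(-z^2 + 2*z + 3)^2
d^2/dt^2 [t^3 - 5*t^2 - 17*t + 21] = 6*t - 10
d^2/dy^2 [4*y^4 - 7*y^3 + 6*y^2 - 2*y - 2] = 48*y^2 - 42*y + 12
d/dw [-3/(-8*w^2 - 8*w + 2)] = 6*(-2*w - 1)/(4*w^2 + 4*w - 1)^2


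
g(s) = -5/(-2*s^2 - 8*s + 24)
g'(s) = -5*(4*s + 8)/(-2*s^2 - 8*s + 24)^2 = 5*(-s - 2)/(s^2 + 4*s - 12)^2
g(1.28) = -0.48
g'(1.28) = -0.60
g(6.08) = 0.05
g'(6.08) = -0.02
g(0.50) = -0.26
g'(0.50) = -0.13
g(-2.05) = -0.16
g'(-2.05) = 0.00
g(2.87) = 0.32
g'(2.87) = -0.41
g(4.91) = 0.08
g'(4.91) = -0.03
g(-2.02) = -0.16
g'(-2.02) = 0.00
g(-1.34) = -0.16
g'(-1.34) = -0.01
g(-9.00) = 0.08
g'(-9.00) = 0.03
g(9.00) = 0.02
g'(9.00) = 0.00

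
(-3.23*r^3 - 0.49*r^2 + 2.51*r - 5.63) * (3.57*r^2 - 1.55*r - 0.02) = -11.5311*r^5 + 3.2572*r^4 + 9.7848*r^3 - 23.9798*r^2 + 8.6763*r + 0.1126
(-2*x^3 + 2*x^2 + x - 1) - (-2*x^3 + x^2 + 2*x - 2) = x^2 - x + 1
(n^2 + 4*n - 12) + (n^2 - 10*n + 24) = 2*n^2 - 6*n + 12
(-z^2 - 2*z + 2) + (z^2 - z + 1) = 3 - 3*z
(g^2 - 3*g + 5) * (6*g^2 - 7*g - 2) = 6*g^4 - 25*g^3 + 49*g^2 - 29*g - 10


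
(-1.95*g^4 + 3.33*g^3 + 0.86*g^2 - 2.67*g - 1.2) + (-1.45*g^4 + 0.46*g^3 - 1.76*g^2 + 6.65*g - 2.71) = -3.4*g^4 + 3.79*g^3 - 0.9*g^2 + 3.98*g - 3.91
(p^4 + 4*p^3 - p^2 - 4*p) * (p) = p^5 + 4*p^4 - p^3 - 4*p^2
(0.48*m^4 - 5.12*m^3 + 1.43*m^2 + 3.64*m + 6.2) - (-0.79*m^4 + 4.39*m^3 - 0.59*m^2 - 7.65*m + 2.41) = 1.27*m^4 - 9.51*m^3 + 2.02*m^2 + 11.29*m + 3.79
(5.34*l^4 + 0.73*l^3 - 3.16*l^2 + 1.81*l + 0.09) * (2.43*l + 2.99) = 12.9762*l^5 + 17.7405*l^4 - 5.4961*l^3 - 5.0501*l^2 + 5.6306*l + 0.2691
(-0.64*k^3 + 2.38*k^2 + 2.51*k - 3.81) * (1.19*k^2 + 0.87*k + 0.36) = -0.7616*k^5 + 2.2754*k^4 + 4.8271*k^3 - 1.4934*k^2 - 2.4111*k - 1.3716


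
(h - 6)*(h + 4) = h^2 - 2*h - 24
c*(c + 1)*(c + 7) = c^3 + 8*c^2 + 7*c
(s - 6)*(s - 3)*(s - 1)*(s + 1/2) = s^4 - 19*s^3/2 + 22*s^2 - 9*s/2 - 9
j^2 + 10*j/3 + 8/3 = (j + 4/3)*(j + 2)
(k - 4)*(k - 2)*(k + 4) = k^3 - 2*k^2 - 16*k + 32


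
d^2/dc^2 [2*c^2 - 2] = 4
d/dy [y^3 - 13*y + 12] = 3*y^2 - 13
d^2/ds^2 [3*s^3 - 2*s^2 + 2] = 18*s - 4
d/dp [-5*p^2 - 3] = -10*p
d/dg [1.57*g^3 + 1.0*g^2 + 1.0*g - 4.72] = 4.71*g^2 + 2.0*g + 1.0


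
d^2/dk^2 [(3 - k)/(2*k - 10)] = -2/(k - 5)^3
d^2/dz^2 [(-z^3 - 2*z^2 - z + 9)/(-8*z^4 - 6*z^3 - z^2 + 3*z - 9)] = 2*(64*z^9 + 384*z^8 + 648*z^7 - 5158*z^6 - 6870*z^5 - 4446*z^4 - 1451*z^3 + 3888*z^2 + 1755*z + 189)/(512*z^12 + 1152*z^11 + 1056*z^10 - 72*z^9 + 996*z^8 + 2142*z^7 + 1513*z^6 - 819*z^5 + 1026*z^4 + 1269*z^3 + 486*z^2 - 729*z + 729)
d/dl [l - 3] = 1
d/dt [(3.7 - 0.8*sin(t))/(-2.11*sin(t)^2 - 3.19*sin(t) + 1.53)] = (-1.688*sin(t)^2 + 15.614*sin(t) + 10.579)*cos(t)/(4.4521*sin(t)^4 + 13.4618*sin(t)^3 + 3.7195*sin(t)^2 - 9.7614*sin(t) + 2.3409)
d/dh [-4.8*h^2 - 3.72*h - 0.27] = -9.6*h - 3.72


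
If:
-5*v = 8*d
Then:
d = -5*v/8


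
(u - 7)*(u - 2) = u^2 - 9*u + 14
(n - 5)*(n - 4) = n^2 - 9*n + 20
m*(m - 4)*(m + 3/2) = m^3 - 5*m^2/2 - 6*m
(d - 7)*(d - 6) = d^2 - 13*d + 42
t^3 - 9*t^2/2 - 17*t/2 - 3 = (t - 6)*(t + 1/2)*(t + 1)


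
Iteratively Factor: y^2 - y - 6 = (y + 2)*(y - 3)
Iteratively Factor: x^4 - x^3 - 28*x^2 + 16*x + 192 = (x - 4)*(x^3 + 3*x^2 - 16*x - 48) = (x - 4)*(x + 4)*(x^2 - x - 12) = (x - 4)^2*(x + 4)*(x + 3)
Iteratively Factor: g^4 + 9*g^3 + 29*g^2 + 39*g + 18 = (g + 3)*(g^3 + 6*g^2 + 11*g + 6) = (g + 3)^2*(g^2 + 3*g + 2) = (g + 2)*(g + 3)^2*(g + 1)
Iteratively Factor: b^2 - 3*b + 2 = (b - 1)*(b - 2)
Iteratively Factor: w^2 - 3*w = (w - 3)*(w)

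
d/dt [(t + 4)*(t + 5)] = 2*t + 9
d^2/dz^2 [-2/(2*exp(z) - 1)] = (-8*exp(z) - 4)*exp(z)/(2*exp(z) - 1)^3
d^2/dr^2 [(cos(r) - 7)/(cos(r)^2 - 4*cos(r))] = (8*(cos(r) - 7)*(cos(r) - 2)^2*sin(r)^2 - (cos(r) - 4)^2*cos(r)^3 + 2*(cos(r) - 4)*(14*cos(r) - 10*cos(2*r) + cos(3*r) + 1)*cos(r))/((cos(r) - 4)^3*cos(r)^3)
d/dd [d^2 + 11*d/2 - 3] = 2*d + 11/2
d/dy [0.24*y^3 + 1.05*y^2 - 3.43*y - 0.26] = 0.72*y^2 + 2.1*y - 3.43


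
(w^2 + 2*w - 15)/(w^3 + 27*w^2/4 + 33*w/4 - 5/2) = 4*(w - 3)/(4*w^2 + 7*w - 2)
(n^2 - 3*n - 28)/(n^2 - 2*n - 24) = (n - 7)/(n - 6)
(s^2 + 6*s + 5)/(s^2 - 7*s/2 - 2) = 2*(s^2 + 6*s + 5)/(2*s^2 - 7*s - 4)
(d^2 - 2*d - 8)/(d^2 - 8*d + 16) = (d + 2)/(d - 4)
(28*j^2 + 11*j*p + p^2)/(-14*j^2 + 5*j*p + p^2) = (4*j + p)/(-2*j + p)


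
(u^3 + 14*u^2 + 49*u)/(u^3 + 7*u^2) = (u + 7)/u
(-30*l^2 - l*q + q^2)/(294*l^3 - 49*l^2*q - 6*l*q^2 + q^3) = (5*l + q)/(-49*l^2 + q^2)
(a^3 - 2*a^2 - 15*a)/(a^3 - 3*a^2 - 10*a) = (a + 3)/(a + 2)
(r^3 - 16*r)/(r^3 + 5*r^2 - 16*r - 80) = r/(r + 5)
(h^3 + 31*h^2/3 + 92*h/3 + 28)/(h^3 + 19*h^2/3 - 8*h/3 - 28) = (h + 2)/(h - 2)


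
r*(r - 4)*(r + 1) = r^3 - 3*r^2 - 4*r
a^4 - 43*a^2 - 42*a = a*(a - 7)*(a + 1)*(a + 6)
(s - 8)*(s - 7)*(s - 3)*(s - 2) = s^4 - 20*s^3 + 137*s^2 - 370*s + 336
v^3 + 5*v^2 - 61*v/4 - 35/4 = (v - 5/2)*(v + 1/2)*(v + 7)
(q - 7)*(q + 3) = q^2 - 4*q - 21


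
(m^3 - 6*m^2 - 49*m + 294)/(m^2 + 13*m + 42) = (m^2 - 13*m + 42)/(m + 6)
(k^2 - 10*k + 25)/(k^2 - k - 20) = (k - 5)/(k + 4)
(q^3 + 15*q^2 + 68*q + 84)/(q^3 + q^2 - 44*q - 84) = (q + 7)/(q - 7)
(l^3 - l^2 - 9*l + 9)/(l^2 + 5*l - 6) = (l^2 - 9)/(l + 6)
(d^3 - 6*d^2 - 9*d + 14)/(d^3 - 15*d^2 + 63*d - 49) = (d + 2)/(d - 7)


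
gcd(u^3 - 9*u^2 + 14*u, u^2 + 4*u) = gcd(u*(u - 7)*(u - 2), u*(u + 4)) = u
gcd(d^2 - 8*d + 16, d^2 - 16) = d - 4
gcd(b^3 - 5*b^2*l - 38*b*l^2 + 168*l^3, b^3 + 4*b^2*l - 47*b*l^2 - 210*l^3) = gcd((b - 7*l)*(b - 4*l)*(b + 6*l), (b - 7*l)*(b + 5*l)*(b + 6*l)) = b^2 - b*l - 42*l^2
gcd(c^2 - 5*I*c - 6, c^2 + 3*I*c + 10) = c - 2*I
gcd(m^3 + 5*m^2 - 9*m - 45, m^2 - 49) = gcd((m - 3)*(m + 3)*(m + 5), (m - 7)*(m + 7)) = 1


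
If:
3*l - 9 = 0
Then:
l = 3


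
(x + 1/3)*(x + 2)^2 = x^3 + 13*x^2/3 + 16*x/3 + 4/3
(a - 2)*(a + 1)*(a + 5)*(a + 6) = a^4 + 10*a^3 + 17*a^2 - 52*a - 60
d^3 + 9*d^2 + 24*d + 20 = (d + 2)^2*(d + 5)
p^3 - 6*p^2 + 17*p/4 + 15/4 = (p - 5)*(p - 3/2)*(p + 1/2)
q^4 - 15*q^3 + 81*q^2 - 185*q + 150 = (q - 5)^2*(q - 3)*(q - 2)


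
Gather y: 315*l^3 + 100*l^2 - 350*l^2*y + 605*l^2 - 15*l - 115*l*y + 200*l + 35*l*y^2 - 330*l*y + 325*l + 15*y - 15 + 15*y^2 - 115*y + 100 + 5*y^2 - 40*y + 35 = 315*l^3 + 705*l^2 + 510*l + y^2*(35*l + 20) + y*(-350*l^2 - 445*l - 140) + 120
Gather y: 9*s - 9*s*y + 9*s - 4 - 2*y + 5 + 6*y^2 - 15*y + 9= 18*s + 6*y^2 + y*(-9*s - 17) + 10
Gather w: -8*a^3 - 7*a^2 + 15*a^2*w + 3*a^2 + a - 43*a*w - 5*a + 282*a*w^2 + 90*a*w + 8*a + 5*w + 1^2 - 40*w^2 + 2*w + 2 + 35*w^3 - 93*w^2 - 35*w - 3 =-8*a^3 - 4*a^2 + 4*a + 35*w^3 + w^2*(282*a - 133) + w*(15*a^2 + 47*a - 28)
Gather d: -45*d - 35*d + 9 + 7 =16 - 80*d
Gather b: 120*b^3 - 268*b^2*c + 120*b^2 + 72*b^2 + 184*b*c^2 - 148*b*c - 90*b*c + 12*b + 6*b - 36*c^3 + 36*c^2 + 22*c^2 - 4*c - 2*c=120*b^3 + b^2*(192 - 268*c) + b*(184*c^2 - 238*c + 18) - 36*c^3 + 58*c^2 - 6*c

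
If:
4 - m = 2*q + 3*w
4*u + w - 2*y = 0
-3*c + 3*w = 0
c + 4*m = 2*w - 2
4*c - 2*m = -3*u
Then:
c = -6*y/11 - 4/11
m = -3*y/22 - 13/22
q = 39*y/44 + 125/44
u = 7*y/11 + 1/11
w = -6*y/11 - 4/11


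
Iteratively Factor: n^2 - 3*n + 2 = (n - 1)*(n - 2)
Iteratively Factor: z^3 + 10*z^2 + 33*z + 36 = (z + 3)*(z^2 + 7*z + 12) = (z + 3)^2*(z + 4)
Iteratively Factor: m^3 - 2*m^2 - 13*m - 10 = (m + 1)*(m^2 - 3*m - 10) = (m - 5)*(m + 1)*(m + 2)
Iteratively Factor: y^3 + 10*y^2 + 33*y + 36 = (y + 3)*(y^2 + 7*y + 12) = (y + 3)^2*(y + 4)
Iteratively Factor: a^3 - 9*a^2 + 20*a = (a)*(a^2 - 9*a + 20) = a*(a - 4)*(a - 5)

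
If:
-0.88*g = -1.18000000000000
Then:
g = 1.34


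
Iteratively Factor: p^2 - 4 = (p + 2)*(p - 2)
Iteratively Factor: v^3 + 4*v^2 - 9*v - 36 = (v + 4)*(v^2 - 9) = (v - 3)*(v + 4)*(v + 3)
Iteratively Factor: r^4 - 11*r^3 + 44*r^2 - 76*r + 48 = (r - 4)*(r^3 - 7*r^2 + 16*r - 12) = (r - 4)*(r - 2)*(r^2 - 5*r + 6) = (r - 4)*(r - 2)^2*(r - 3)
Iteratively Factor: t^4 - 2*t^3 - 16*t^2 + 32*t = (t)*(t^3 - 2*t^2 - 16*t + 32) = t*(t - 4)*(t^2 + 2*t - 8) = t*(t - 4)*(t - 2)*(t + 4)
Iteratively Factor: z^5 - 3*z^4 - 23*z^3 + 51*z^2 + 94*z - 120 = (z - 5)*(z^4 + 2*z^3 - 13*z^2 - 14*z + 24) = (z - 5)*(z + 2)*(z^3 - 13*z + 12) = (z - 5)*(z - 1)*(z + 2)*(z^2 + z - 12) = (z - 5)*(z - 1)*(z + 2)*(z + 4)*(z - 3)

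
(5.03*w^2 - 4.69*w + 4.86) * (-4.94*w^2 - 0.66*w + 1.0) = -24.8482*w^4 + 19.8488*w^3 - 15.883*w^2 - 7.8976*w + 4.86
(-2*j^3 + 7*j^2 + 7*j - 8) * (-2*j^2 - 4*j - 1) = 4*j^5 - 6*j^4 - 40*j^3 - 19*j^2 + 25*j + 8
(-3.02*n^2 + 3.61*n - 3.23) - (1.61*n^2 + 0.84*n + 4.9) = -4.63*n^2 + 2.77*n - 8.13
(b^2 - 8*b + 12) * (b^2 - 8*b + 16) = b^4 - 16*b^3 + 92*b^2 - 224*b + 192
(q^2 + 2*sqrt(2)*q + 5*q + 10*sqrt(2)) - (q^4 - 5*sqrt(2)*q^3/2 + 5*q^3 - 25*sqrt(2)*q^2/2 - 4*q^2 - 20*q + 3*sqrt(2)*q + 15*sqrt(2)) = -q^4 - 5*q^3 + 5*sqrt(2)*q^3/2 + 5*q^2 + 25*sqrt(2)*q^2/2 - sqrt(2)*q + 25*q - 5*sqrt(2)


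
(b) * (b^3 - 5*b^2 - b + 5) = b^4 - 5*b^3 - b^2 + 5*b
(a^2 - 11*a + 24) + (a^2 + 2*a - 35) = 2*a^2 - 9*a - 11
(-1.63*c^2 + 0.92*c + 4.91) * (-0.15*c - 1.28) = 0.2445*c^3 + 1.9484*c^2 - 1.9141*c - 6.2848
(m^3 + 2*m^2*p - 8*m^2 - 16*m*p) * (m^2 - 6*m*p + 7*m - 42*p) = m^5 - 4*m^4*p - m^4 - 12*m^3*p^2 + 4*m^3*p - 56*m^3 + 12*m^2*p^2 + 224*m^2*p + 672*m*p^2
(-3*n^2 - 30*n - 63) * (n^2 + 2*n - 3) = -3*n^4 - 36*n^3 - 114*n^2 - 36*n + 189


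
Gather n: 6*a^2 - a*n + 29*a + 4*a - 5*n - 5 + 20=6*a^2 + 33*a + n*(-a - 5) + 15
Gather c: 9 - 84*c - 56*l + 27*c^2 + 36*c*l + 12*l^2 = 27*c^2 + c*(36*l - 84) + 12*l^2 - 56*l + 9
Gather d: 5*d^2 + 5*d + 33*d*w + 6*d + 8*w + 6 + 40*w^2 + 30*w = 5*d^2 + d*(33*w + 11) + 40*w^2 + 38*w + 6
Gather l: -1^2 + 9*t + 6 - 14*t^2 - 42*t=-14*t^2 - 33*t + 5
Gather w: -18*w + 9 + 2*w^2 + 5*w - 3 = 2*w^2 - 13*w + 6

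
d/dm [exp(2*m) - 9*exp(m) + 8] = (2*exp(m) - 9)*exp(m)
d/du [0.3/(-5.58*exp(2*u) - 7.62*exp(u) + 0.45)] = (3.348*exp(u) + 2.286)*exp(u)/(5.58*exp(2*u) + 7.62*exp(u) - 0.45)^2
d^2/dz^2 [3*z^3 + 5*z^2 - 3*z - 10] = 18*z + 10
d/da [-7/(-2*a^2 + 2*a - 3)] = 14*(1 - 2*a)/(2*a^2 - 2*a + 3)^2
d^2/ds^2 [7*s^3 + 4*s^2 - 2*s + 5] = 42*s + 8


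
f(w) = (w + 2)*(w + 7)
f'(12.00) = 33.00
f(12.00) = 266.00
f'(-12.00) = -15.00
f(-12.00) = 50.00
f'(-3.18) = 2.64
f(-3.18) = -4.51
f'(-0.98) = 7.04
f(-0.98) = 6.14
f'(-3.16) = 2.68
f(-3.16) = -4.45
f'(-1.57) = 5.86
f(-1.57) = 2.33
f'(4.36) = 17.72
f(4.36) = 72.25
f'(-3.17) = 2.66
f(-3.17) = -4.48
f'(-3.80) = 1.40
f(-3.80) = -5.76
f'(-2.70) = 3.60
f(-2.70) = -3.01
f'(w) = 2*w + 9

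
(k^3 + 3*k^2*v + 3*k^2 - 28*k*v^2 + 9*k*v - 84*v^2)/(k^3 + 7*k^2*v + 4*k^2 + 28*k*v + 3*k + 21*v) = (k - 4*v)/(k + 1)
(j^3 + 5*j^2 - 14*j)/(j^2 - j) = (j^2 + 5*j - 14)/(j - 1)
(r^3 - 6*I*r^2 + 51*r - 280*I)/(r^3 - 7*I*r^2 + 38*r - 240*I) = (r + 7*I)/(r + 6*I)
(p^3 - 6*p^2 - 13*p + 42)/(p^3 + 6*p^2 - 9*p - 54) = (p^2 - 9*p + 14)/(p^2 + 3*p - 18)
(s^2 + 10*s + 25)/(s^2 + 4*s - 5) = (s + 5)/(s - 1)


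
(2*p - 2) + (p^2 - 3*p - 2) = p^2 - p - 4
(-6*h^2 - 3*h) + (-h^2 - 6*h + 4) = -7*h^2 - 9*h + 4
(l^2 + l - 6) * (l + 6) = l^3 + 7*l^2 - 36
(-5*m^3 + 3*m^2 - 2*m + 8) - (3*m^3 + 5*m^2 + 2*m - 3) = -8*m^3 - 2*m^2 - 4*m + 11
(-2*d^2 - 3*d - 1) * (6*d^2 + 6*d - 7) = -12*d^4 - 30*d^3 - 10*d^2 + 15*d + 7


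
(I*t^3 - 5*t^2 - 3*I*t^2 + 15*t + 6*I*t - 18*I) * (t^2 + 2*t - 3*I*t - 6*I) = I*t^5 - 2*t^4 - I*t^4 + 2*t^3 + 15*I*t^3 + 30*t^2 - 21*I*t^2 - 18*t - 126*I*t - 108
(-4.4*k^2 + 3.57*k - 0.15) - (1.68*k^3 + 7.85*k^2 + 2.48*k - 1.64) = -1.68*k^3 - 12.25*k^2 + 1.09*k + 1.49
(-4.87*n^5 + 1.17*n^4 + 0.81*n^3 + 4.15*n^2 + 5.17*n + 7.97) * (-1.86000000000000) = 9.0582*n^5 - 2.1762*n^4 - 1.5066*n^3 - 7.719*n^2 - 9.6162*n - 14.8242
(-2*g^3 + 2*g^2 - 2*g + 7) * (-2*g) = 4*g^4 - 4*g^3 + 4*g^2 - 14*g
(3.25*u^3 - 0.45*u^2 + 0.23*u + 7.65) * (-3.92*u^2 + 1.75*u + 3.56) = -12.74*u^5 + 7.4515*u^4 + 9.8809*u^3 - 31.1875*u^2 + 14.2063*u + 27.234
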